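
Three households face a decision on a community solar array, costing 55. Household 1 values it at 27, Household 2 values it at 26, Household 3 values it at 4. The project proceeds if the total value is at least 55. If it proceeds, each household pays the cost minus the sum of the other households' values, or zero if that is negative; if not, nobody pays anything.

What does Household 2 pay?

Total value 57 ≥ cost 55, so the project is built.
The other households' values sum to 31.
Cost minus that sum is 55 - 31 = 24.

24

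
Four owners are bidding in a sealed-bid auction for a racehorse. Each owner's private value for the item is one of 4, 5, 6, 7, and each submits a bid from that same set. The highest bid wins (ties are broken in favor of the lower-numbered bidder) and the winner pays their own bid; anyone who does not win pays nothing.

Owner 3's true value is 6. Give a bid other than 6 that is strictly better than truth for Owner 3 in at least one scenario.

5

Suppose Owner 1 bids 4, Owner 2 bids 4 and Owner 4 bids 4.
Bid 6: wins, pays 6, utility 6 - 6 = 0.
Bid 5: wins, pays 5, utility 6 - 5 = 1.
So bidding 5 beats truth here (1 > 0).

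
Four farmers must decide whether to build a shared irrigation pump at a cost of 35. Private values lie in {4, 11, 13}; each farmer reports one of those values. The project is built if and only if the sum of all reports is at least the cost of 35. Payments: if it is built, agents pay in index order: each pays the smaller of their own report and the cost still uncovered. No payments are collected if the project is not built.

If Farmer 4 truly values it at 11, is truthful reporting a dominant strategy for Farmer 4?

Check each profile of the others' reports and compare truth against every alternative report.
Others report (11, 11, 13): truth gives 11, best alternative gives 11.
Others report (11, 13, 11): truth gives 11, best alternative gives 11.
Others report (11, 13, 13): truth gives 11, best alternative gives 11.
Others report (13, 11, 11): truth gives 11, best alternative gives 11.
Others report (13, 11, 13): truth gives 11, best alternative gives 11.
Others report (13, 13, 11): truth gives 11, best alternative gives 11.
(Remaining 21 profiles checked similarly; truth is weakly best in each.)
In every case the truthful report is at least as good as any alternative, so it is a dominant strategy.

Yes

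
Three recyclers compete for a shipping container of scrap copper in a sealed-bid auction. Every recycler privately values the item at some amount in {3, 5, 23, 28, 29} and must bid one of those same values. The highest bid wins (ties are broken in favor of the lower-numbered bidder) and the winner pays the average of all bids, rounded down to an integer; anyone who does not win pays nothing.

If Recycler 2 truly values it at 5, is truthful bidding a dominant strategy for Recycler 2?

Yes

Check each profile of the others' bids and compare truth against every alternative bid.
Others bid (3, 3): truth gives 2, best alternative gives 0.
Others bid (3, 5): truth gives 1, best alternative gives 0.
Others bid (3, 23): truth gives 0, best alternative gives 0.
Others bid (3, 28): truth gives 0, best alternative gives 0.
Others bid (3, 29): truth gives 0, best alternative gives 0.
Others bid (5, 3): truth gives 0, best alternative gives 0.
(Remaining 19 profiles checked similarly; truth is weakly best in each.)
In every case the truthful bid is at least as good as any alternative, so it is a dominant strategy.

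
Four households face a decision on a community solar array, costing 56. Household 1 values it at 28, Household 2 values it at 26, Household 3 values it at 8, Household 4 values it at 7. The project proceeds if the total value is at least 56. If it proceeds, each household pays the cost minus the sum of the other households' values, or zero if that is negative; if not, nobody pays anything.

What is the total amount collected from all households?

28

Total value 69 ≥ cost 56, so it is built.
Household 1: others sum to 41; max(0, 56 - 41) = 15.
Household 2: others sum to 43; max(0, 56 - 43) = 13.
Household 3: others sum to 61; max(0, 56 - 61) = 0.
Household 4: others sum to 62; max(0, 56 - 62) = 0.
Total collected = 15 + 13 + 0 + 0 = 28.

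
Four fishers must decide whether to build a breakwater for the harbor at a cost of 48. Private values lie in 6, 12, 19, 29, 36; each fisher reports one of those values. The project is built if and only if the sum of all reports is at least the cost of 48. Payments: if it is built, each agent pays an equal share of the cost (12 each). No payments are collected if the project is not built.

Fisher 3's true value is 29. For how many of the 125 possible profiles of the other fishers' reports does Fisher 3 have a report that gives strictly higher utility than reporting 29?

Others report (6, 6, 6): truth gives 0; report 36 gives 17 > 0. Violating.
Others report (6, 6, 12): truth gives 17; no alternative beats it.
Others report (6, 6, 19): truth gives 17; no alternative beats it.
(Checking all 125 profiles: 1 has a profitable deviation, 124 do not.)

1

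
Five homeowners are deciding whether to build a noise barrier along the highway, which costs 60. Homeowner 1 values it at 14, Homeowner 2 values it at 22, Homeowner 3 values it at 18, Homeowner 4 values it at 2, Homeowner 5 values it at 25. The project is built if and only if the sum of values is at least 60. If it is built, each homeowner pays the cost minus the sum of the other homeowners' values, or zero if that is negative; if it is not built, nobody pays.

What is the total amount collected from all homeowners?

Total value 81 ≥ cost 60, so it is built.
Homeowner 1: others sum to 67; max(0, 60 - 67) = 0.
Homeowner 2: others sum to 59; max(0, 60 - 59) = 1.
Homeowner 3: others sum to 63; max(0, 60 - 63) = 0.
Homeowner 4: others sum to 79; max(0, 60 - 79) = 0.
Homeowner 5: others sum to 56; max(0, 60 - 56) = 4.
Total collected = 0 + 1 + 0 + 0 + 4 = 5.

5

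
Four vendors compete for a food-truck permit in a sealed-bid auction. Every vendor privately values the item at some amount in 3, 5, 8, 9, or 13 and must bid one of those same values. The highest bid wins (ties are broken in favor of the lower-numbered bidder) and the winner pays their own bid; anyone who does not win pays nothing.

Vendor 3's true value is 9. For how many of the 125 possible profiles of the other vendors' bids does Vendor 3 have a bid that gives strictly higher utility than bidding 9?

Others bid (3, 3, 3): truth gives 0; bid 5 gives 4 > 0. Violating.
Others bid (3, 3, 5): truth gives 0; bid 5 gives 4 > 0. Violating.
Others bid (3, 3, 8): truth gives 0; bid 8 gives 1 > 0. Violating.
Others bid (3, 5, 3): truth gives 0; bid 8 gives 1 > 0. Violating.
Others bid (3, 3, 9): truth gives 0; no alternative beats it.
Others bid (3, 3, 13): truth gives 0; no alternative beats it.
(Checking all 125 profiles: 12 have a profitable deviation, 113 do not.)

12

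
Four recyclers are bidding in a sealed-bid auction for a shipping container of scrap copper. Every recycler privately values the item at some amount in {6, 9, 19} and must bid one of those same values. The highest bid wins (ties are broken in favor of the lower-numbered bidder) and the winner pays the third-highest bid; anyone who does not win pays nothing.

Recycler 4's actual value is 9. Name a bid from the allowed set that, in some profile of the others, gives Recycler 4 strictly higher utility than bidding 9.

19

Suppose Recycler 1 bids 6, Recycler 2 bids 6 and Recycler 3 bids 9.
Bid 9: loses, pays 0, utility 0.
Bid 19: wins, pays 6, utility 9 - 6 = 3.
So bidding 19 beats truth here (3 > 0).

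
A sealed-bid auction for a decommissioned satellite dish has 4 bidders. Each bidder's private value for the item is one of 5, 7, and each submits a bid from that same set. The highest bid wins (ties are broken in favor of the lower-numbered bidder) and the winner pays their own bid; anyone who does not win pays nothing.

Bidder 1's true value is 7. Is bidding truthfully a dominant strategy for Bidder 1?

No

Consider the case where Bidder 2 bids 5, Bidder 3 bids 5 and Bidder 4 bids 5.
Truthful bid 7: wins, pays 7, utility 7 - 7 = 0.
Bid 5 instead: wins, pays 5, utility 7 - 5 = 2.
Since 2 > 0, bidding 5 is strictly better here, so truthful bidding is not dominant.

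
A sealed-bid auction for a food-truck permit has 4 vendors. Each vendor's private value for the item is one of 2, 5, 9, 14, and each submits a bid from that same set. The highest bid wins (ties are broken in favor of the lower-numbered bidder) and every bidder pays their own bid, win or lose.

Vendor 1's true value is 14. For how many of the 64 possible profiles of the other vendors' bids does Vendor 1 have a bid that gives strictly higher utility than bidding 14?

Others bid (2, 2, 2): truth gives 0; bid 2 gives 12 > 0. Violating.
Others bid (2, 2, 5): truth gives 0; bid 5 gives 9 > 0. Violating.
Others bid (2, 2, 9): truth gives 0; bid 9 gives 5 > 0. Violating.
Others bid (2, 5, 2): truth gives 0; bid 5 gives 9 > 0. Violating.
Others bid (2, 2, 14): truth gives 0; no alternative beats it.
Others bid (2, 5, 14): truth gives 0; no alternative beats it.
(Checking all 64 profiles: 27 have a profitable deviation, 37 do not.)

27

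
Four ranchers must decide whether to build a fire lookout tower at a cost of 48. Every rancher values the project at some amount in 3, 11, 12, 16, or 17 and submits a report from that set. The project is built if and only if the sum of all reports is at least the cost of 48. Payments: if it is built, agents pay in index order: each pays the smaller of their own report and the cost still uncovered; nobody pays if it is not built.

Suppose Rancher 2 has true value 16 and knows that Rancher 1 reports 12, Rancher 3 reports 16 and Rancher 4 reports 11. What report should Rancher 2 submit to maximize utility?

Report 3: project not built, utility 0.
Report 11: project built, pays 11, utility 16 - 11 = 5.
Report 12: project built, pays 12, utility 16 - 12 = 4.
Report 16: project built, pays 16, utility 16 - 16 = 0.
Report 17: project built, pays 17, utility 16 - 17 = -1.
The best choice is 11 with utility 5.

11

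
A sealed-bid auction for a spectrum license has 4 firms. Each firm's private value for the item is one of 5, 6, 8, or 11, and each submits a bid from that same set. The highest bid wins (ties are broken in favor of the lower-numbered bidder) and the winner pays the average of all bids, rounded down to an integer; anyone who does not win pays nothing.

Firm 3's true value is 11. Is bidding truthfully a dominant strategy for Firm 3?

No

Consider the case where Firm 1 bids 5, Firm 2 bids 5 and Firm 4 bids 5.
Truthful bid 11: wins, pays 6, utility 11 - 6 = 5.
Bid 6 instead: wins, pays 5, utility 11 - 5 = 6.
Since 6 > 5, bidding 6 is strictly better here, so truthful bidding is not dominant.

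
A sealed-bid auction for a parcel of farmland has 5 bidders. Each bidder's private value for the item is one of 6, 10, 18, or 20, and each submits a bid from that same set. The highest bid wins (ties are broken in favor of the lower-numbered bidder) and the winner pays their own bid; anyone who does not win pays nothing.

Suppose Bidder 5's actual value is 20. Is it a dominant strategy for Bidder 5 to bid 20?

Consider the case where Bidder 1 bids 6, Bidder 2 bids 6, Bidder 3 bids 6 and Bidder 4 bids 6.
Truthful bid 20: wins, pays 20, utility 20 - 20 = 0.
Bid 10 instead: wins, pays 10, utility 20 - 10 = 10.
Since 10 > 0, bidding 10 is strictly better here, so truthful bidding is not dominant.

No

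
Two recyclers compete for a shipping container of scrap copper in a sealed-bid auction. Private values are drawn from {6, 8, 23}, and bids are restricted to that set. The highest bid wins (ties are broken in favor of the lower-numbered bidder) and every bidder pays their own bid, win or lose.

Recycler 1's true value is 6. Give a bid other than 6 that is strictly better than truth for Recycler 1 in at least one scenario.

Suppose Recycler 2 bids 8.
Bid 6: loses but pays 6, utility -6.
Bid 8: wins, pays 8, utility 6 - 8 = -2.
So bidding 8 beats truth here (-2 > -6).

8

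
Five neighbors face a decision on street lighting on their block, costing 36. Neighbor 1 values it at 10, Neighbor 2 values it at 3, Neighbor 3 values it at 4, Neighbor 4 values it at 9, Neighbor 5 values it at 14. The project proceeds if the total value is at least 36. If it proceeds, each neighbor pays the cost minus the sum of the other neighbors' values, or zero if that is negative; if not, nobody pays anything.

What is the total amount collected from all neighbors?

21

Total value 40 ≥ cost 36, so it is built.
Neighbor 1: others sum to 30; max(0, 36 - 30) = 6.
Neighbor 2: others sum to 37; max(0, 36 - 37) = 0.
Neighbor 3: others sum to 36; max(0, 36 - 36) = 0.
Neighbor 4: others sum to 31; max(0, 36 - 31) = 5.
Neighbor 5: others sum to 26; max(0, 36 - 26) = 10.
Total collected = 6 + 0 + 0 + 5 + 10 = 21.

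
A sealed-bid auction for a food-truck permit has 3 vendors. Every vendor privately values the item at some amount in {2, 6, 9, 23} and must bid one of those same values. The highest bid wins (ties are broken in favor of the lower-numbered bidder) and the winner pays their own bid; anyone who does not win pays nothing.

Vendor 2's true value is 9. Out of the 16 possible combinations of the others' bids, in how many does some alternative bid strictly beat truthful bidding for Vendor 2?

Others bid (2, 2): truth gives 0; bid 6 gives 3 > 0. Violating.
Others bid (2, 6): truth gives 0; bid 6 gives 3 > 0. Violating.
Others bid (2, 9): truth gives 0; no alternative beats it.
Others bid (2, 23): truth gives 0; no alternative beats it.
(Checking all 16 profiles: 2 have a profitable deviation, 14 do not.)

2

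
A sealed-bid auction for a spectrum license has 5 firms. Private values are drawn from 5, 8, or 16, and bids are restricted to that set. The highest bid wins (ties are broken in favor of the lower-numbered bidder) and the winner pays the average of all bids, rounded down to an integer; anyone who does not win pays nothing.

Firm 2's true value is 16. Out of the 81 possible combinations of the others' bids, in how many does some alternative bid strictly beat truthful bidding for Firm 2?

8

Others bid (5, 5, 5, 5): truth gives 9; bid 8 gives 11 > 9. Violating.
Others bid (5, 5, 5, 8): truth gives 9; bid 8 gives 10 > 9. Violating.
Others bid (5, 5, 8, 5): truth gives 9; bid 8 gives 10 > 9. Violating.
Others bid (5, 5, 8, 8): truth gives 8; bid 8 gives 10 > 8. Violating.
Others bid (5, 5, 5, 16): truth gives 7; no alternative beats it.
Others bid (5, 5, 8, 16): truth gives 6; no alternative beats it.
(Checking all 81 profiles: 8 have a profitable deviation, 73 do not.)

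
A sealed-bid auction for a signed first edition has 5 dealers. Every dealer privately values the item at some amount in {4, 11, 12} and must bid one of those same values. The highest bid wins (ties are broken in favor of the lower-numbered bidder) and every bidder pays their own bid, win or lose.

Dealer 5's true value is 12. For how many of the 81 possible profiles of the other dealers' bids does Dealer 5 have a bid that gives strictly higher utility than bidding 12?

66

Others bid (4, 4, 4, 4): truth gives 0; bid 11 gives 1 > 0. Violating.
Others bid (4, 4, 4, 12): truth gives -12; bid 4 gives -4 > -12. Violating.
Others bid (4, 4, 11, 12): truth gives -12; bid 4 gives -4 > -12. Violating.
Others bid (4, 4, 12, 4): truth gives -12; bid 4 gives -4 > -12. Violating.
Others bid (4, 4, 4, 11): truth gives 0; no alternative beats it.
Others bid (4, 4, 11, 4): truth gives 0; no alternative beats it.
(Checking all 81 profiles: 66 have a profitable deviation, 15 do not.)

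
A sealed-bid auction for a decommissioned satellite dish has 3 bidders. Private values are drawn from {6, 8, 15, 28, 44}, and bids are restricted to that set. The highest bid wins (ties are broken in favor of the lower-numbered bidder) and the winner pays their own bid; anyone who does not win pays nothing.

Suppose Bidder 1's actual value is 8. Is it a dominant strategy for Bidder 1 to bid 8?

No

Consider the case where Bidder 2 bids 6 and Bidder 3 bids 6.
Truthful bid 8: wins, pays 8, utility 8 - 8 = 0.
Bid 6 instead: wins, pays 6, utility 8 - 6 = 2.
Since 2 > 0, bidding 6 is strictly better here, so truthful bidding is not dominant.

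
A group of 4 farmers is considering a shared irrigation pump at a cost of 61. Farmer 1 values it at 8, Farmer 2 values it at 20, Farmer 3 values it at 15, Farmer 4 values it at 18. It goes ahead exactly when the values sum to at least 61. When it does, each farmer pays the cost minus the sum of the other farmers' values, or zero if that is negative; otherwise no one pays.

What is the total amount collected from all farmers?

61

Total value 61 ≥ cost 61, so it is built.
Farmer 1: others sum to 53; max(0, 61 - 53) = 8.
Farmer 2: others sum to 41; max(0, 61 - 41) = 20.
Farmer 3: others sum to 46; max(0, 61 - 46) = 15.
Farmer 4: others sum to 43; max(0, 61 - 43) = 18.
Total collected = 8 + 20 + 15 + 18 = 61.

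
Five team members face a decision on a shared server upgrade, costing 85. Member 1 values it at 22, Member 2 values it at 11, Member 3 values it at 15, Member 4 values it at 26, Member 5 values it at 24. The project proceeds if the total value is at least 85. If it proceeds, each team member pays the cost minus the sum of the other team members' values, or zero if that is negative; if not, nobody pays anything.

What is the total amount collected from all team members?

Total value 98 ≥ cost 85, so it is built.
Member 1: others sum to 76; max(0, 85 - 76) = 9.
Member 2: others sum to 87; max(0, 85 - 87) = 0.
Member 3: others sum to 83; max(0, 85 - 83) = 2.
Member 4: others sum to 72; max(0, 85 - 72) = 13.
Member 5: others sum to 74; max(0, 85 - 74) = 11.
Total collected = 9 + 0 + 2 + 13 + 11 = 35.

35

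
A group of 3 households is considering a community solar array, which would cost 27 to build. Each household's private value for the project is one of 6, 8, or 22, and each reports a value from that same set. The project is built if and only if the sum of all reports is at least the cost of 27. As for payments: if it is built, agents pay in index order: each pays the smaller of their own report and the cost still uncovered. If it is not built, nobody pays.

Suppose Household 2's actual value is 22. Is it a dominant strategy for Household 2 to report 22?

No

Consider the case where Household 1 reports 6 and Household 3 reports 22.
Truthful report 22: project built, pays 21, utility 22 - 21 = 1.
Report 6 instead: project built, pays 6, utility 22 - 6 = 16.
Since 16 > 1, reporting 6 is strictly better here, so truthful reporting is not dominant.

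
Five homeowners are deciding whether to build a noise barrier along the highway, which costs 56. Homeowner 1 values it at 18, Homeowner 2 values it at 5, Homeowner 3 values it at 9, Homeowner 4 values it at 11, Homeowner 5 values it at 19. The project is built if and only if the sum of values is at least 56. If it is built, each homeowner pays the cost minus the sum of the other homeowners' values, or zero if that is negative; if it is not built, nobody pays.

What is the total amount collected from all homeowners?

33

Total value 62 ≥ cost 56, so it is built.
Homeowner 1: others sum to 44; max(0, 56 - 44) = 12.
Homeowner 2: others sum to 57; max(0, 56 - 57) = 0.
Homeowner 3: others sum to 53; max(0, 56 - 53) = 3.
Homeowner 4: others sum to 51; max(0, 56 - 51) = 5.
Homeowner 5: others sum to 43; max(0, 56 - 43) = 13.
Total collected = 12 + 0 + 3 + 5 + 13 = 33.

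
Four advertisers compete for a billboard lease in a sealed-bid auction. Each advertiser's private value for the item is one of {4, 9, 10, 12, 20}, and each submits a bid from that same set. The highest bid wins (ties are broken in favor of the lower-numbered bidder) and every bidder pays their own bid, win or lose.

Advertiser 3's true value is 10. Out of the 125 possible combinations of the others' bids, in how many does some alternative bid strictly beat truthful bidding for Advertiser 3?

Others bid (4, 4, 4): truth gives 0; bid 9 gives 1 > 0. Violating.
Others bid (4, 4, 9): truth gives 0; bid 9 gives 1 > 0. Violating.
Others bid (4, 4, 12): truth gives -10; bid 12 gives -2 > -10. Violating.
Others bid (4, 4, 20): truth gives -10; bid 4 gives -4 > -10. Violating.
Others bid (4, 4, 10): truth gives 0; no alternative beats it.
Others bid (4, 9, 4): truth gives 0; no alternative beats it.
(Checking all 125 profiles: 115 have a profitable deviation, 10 do not.)

115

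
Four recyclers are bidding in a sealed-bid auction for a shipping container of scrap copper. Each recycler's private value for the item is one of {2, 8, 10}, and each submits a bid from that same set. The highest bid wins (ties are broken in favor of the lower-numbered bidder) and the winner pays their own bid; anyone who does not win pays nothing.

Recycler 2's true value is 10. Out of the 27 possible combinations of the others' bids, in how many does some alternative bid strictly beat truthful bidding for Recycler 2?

Others bid (2, 2, 2): truth gives 0; bid 8 gives 2 > 0. Violating.
Others bid (2, 2, 8): truth gives 0; bid 8 gives 2 > 0. Violating.
Others bid (2, 8, 2): truth gives 0; bid 8 gives 2 > 0. Violating.
Others bid (2, 8, 8): truth gives 0; bid 8 gives 2 > 0. Violating.
Others bid (2, 2, 10): truth gives 0; no alternative beats it.
Others bid (2, 8, 10): truth gives 0; no alternative beats it.
(Checking all 27 profiles: 4 have a profitable deviation, 23 do not.)

4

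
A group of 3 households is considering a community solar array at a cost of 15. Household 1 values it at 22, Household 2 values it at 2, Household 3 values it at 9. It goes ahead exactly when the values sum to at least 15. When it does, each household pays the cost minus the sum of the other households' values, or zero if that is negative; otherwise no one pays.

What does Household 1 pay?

Total value 33 ≥ cost 15, so the project is built.
The other households' values sum to 11.
Cost minus that sum is 15 - 11 = 4.

4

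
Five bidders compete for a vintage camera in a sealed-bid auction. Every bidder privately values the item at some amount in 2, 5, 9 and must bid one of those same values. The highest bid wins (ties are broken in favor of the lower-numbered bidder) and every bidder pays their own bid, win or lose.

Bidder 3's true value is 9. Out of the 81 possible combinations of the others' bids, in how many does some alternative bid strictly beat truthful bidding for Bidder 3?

49

Others bid (2, 2, 2, 2): truth gives 0; bid 5 gives 4 > 0. Violating.
Others bid (2, 2, 2, 5): truth gives 0; bid 5 gives 4 > 0. Violating.
Others bid (2, 2, 5, 2): truth gives 0; bid 5 gives 4 > 0. Violating.
Others bid (2, 2, 5, 5): truth gives 0; bid 5 gives 4 > 0. Violating.
Others bid (2, 2, 2, 9): truth gives 0; no alternative beats it.
Others bid (2, 2, 5, 9): truth gives 0; no alternative beats it.
(Checking all 81 profiles: 49 have a profitable deviation, 32 do not.)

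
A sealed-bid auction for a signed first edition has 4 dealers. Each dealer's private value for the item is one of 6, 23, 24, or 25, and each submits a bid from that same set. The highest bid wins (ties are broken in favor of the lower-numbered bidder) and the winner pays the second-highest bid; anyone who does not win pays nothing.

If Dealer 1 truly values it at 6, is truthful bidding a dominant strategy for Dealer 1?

Check each profile of the others' bids and compare truth against every alternative bid.
Others bid (6, 6, 23): truth gives 0, best alternative gives -17.
Others bid (6, 23, 6): truth gives 0, best alternative gives -17.
Others bid (6, 23, 23): truth gives 0, best alternative gives -17.
Others bid (23, 6, 6): truth gives 0, best alternative gives -17.
Others bid (23, 6, 23): truth gives 0, best alternative gives -17.
Others bid (23, 23, 6): truth gives 0, best alternative gives -17.
(Remaining 58 profiles checked similarly; truth is weakly best in each.)
In every case the truthful bid is at least as good as any alternative, so it is a dominant strategy.

Yes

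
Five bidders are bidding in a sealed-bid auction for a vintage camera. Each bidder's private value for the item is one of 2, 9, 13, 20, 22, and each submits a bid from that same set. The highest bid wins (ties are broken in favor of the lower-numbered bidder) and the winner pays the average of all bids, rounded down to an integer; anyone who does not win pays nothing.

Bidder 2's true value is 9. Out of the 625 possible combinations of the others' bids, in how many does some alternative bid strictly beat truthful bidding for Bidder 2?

23

Others bid (2, 2, 2, 13): truth gives 0; bid 13 gives 3 > 0. Violating.
Others bid (2, 2, 9, 13): truth gives 0; bid 13 gives 2 > 0. Violating.
Others bid (2, 2, 13, 2): truth gives 0; bid 13 gives 3 > 0. Violating.
Others bid (2, 2, 13, 9): truth gives 0; bid 13 gives 2 > 0. Violating.
Others bid (2, 2, 2, 2): truth gives 6; no alternative beats it.
Others bid (2, 2, 2, 9): truth gives 5; no alternative beats it.
(Checking all 625 profiles: 23 have a profitable deviation, 602 do not.)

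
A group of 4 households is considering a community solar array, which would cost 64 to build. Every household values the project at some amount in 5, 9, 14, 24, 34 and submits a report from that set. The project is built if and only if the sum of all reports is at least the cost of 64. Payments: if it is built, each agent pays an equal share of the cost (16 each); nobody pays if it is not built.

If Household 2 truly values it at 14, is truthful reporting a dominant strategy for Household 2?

Consider the case where Household 1 reports 5, Household 3 reports 14 and Household 4 reports 34.
Truthful report 14: project built, pays 16, utility 14 - 16 = -2.
Report 5 instead: project not built, utility 0.
Since 0 > -2, reporting 5 is strictly better here, so truthful reporting is not dominant.

No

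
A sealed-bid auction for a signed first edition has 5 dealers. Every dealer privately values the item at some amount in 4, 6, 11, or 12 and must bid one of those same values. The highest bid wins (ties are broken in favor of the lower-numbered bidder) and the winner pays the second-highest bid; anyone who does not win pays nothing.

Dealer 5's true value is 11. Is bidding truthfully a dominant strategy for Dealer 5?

Yes

Check each profile of the others' bids and compare truth against every alternative bid.
Others bid (4, 4, 4, 4): truth gives 7, best alternative gives 7.
Others bid (4, 4, 4, 6): truth gives 5, best alternative gives 5.
Others bid (4, 4, 6, 4): truth gives 5, best alternative gives 5.
Others bid (4, 4, 6, 6): truth gives 5, best alternative gives 5.
Others bid (4, 6, 4, 4): truth gives 5, best alternative gives 5.
Others bid (4, 6, 4, 6): truth gives 5, best alternative gives 5.
(Remaining 250 profiles checked similarly; truth is weakly best in each.)
In every case the truthful bid is at least as good as any alternative, so it is a dominant strategy.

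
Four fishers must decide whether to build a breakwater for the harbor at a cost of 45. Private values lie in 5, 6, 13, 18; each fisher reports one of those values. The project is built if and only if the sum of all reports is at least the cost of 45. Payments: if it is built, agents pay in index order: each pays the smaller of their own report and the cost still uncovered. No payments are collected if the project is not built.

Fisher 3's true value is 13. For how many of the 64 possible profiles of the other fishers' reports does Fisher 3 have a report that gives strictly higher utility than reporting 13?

14

Others report (5, 18, 18): truth gives 0; report 5 gives 8 > 0. Violating.
Others report (6, 18, 18): truth gives 0; report 5 gives 8 > 0. Violating.
Others report (13, 13, 13): truth gives 0; report 6 gives 7 > 0. Violating.
Others report (13, 13, 18): truth gives 0; report 5 gives 8 > 0. Violating.
Others report (5, 5, 5): truth gives 0; no alternative beats it.
Others report (5, 5, 6): truth gives 0; no alternative beats it.
(Checking all 64 profiles: 14 have a profitable deviation, 50 do not.)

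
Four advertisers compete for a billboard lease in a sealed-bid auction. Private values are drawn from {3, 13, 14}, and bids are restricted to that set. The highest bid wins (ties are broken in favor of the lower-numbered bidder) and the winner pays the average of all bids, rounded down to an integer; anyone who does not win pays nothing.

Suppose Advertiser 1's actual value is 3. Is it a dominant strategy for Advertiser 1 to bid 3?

Yes

Check each profile of the others' bids and compare truth against every alternative bid.
Others bid (13, 13, 13): truth gives 0, best alternative gives -10.
Others bid (3, 13, 13): truth gives 0, best alternative gives -7.
Others bid (13, 3, 13): truth gives 0, best alternative gives -7.
Others bid (13, 13, 3): truth gives 0, best alternative gives -7.
Others bid (3, 3, 13): truth gives 0, best alternative gives -5.
Others bid (3, 13, 3): truth gives 0, best alternative gives -5.
(Remaining 21 profiles checked similarly; truth is weakly best in each.)
In every case the truthful bid is at least as good as any alternative, so it is a dominant strategy.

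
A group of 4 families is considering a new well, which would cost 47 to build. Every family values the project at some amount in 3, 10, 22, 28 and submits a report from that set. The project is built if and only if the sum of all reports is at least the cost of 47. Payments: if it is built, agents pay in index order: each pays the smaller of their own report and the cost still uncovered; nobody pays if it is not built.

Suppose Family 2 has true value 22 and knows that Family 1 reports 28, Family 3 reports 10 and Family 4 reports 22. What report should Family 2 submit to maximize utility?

Report 3: project built, pays 3, utility 22 - 3 = 19.
Report 10: project built, pays 10, utility 22 - 10 = 12.
Report 22: project built, pays 19, utility 22 - 19 = 3.
Report 28: project built, pays 19, utility 22 - 19 = 3.
The best choice is 3 with utility 19.

3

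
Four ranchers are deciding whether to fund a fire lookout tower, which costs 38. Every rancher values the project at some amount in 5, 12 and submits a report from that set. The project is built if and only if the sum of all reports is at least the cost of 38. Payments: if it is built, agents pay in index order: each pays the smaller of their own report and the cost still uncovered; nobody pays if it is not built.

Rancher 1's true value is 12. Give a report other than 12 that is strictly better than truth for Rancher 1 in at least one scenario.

5

Suppose Rancher 2 reports 12, Rancher 3 reports 12 and Rancher 4 reports 12.
Report 12: project built, pays 12, utility 12 - 12 = 0.
Report 5: project built, pays 5, utility 12 - 5 = 7.
So reporting 5 beats truth here (7 > 0).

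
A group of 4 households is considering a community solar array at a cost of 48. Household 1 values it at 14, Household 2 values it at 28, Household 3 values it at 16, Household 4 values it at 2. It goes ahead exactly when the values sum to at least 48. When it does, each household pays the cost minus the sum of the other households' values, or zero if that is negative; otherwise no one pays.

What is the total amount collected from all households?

Total value 60 ≥ cost 48, so it is built.
Household 1: others sum to 46; max(0, 48 - 46) = 2.
Household 2: others sum to 32; max(0, 48 - 32) = 16.
Household 3: others sum to 44; max(0, 48 - 44) = 4.
Household 4: others sum to 58; max(0, 48 - 58) = 0.
Total collected = 2 + 16 + 4 + 0 = 22.

22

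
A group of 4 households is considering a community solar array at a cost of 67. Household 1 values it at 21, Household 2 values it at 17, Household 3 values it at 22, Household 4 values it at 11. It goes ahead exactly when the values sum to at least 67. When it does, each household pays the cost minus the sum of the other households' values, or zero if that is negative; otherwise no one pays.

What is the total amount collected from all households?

55

Total value 71 ≥ cost 67, so it is built.
Household 1: others sum to 50; max(0, 67 - 50) = 17.
Household 2: others sum to 54; max(0, 67 - 54) = 13.
Household 3: others sum to 49; max(0, 67 - 49) = 18.
Household 4: others sum to 60; max(0, 67 - 60) = 7.
Total collected = 17 + 13 + 18 + 7 = 55.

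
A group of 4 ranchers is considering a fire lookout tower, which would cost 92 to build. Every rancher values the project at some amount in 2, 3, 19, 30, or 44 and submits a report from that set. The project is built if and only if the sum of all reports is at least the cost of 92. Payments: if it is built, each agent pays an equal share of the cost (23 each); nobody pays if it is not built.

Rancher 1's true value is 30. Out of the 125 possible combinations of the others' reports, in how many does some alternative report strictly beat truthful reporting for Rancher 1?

Others report (2, 2, 44): truth gives 0; report 44 gives 7 > 0. Violating.
Others report (2, 3, 44): truth gives 0; report 44 gives 7 > 0. Violating.
Others report (2, 19, 30): truth gives 0; report 44 gives 7 > 0. Violating.
Others report (2, 30, 19): truth gives 0; report 44 gives 7 > 0. Violating.
Others report (2, 2, 2): truth gives 0; no alternative beats it.
Others report (2, 2, 3): truth gives 0; no alternative beats it.
(Checking all 125 profiles: 25 have a profitable deviation, 100 do not.)

25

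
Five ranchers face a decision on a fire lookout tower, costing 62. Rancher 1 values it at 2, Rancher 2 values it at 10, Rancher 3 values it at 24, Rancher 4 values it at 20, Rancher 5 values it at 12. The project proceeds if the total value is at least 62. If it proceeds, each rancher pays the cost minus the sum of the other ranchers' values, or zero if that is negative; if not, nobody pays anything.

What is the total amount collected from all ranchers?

42

Total value 68 ≥ cost 62, so it is built.
Rancher 1: others sum to 66; max(0, 62 - 66) = 0.
Rancher 2: others sum to 58; max(0, 62 - 58) = 4.
Rancher 3: others sum to 44; max(0, 62 - 44) = 18.
Rancher 4: others sum to 48; max(0, 62 - 48) = 14.
Rancher 5: others sum to 56; max(0, 62 - 56) = 6.
Total collected = 0 + 4 + 18 + 14 + 6 = 42.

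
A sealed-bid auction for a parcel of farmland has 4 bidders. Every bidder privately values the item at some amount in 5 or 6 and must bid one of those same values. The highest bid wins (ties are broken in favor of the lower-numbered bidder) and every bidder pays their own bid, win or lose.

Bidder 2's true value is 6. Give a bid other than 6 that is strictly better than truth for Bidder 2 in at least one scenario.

5

Suppose Bidder 1 bids 6, Bidder 3 bids 5 and Bidder 4 bids 5.
Bid 6: loses but pays 6, utility -6.
Bid 5: loses but pays 5, utility -5.
So bidding 5 beats truth here (-5 > -6).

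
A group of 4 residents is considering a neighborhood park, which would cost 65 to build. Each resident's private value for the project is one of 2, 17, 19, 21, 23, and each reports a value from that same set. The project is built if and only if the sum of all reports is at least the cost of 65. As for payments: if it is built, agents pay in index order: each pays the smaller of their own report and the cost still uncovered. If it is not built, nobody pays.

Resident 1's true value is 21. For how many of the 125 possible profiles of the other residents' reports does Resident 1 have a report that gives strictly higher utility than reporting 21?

Others report (2, 21, 23): truth gives 0; report 19 gives 2 > 0. Violating.
Others report (2, 23, 21): truth gives 0; report 19 gives 2 > 0. Violating.
Others report (2, 23, 23): truth gives 0; report 17 gives 4 > 0. Violating.
Others report (17, 17, 17): truth gives 0; report 17 gives 4 > 0. Violating.
Others report (2, 2, 2): truth gives 0; no alternative beats it.
Others report (2, 2, 17): truth gives 0; no alternative beats it.
(Checking all 125 profiles: 73 have a profitable deviation, 52 do not.)

73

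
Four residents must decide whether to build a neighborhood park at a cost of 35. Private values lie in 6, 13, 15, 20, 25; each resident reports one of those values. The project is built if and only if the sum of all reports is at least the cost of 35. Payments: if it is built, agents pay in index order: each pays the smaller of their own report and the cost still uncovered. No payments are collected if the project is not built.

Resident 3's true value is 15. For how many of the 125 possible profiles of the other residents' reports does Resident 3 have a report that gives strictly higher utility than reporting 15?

49

Others report (6, 6, 13): truth gives 0; report 13 gives 2 > 0. Violating.
Others report (6, 6, 15): truth gives 0; report 13 gives 2 > 0. Violating.
Others report (6, 6, 20): truth gives 0; report 6 gives 9 > 0. Violating.
Others report (6, 6, 25): truth gives 0; report 6 gives 9 > 0. Violating.
Others report (6, 6, 6): truth gives 0; no alternative beats it.
Others report (6, 25, 6): truth gives 11; no alternative beats it.
(Checking all 125 profiles: 49 have a profitable deviation, 76 do not.)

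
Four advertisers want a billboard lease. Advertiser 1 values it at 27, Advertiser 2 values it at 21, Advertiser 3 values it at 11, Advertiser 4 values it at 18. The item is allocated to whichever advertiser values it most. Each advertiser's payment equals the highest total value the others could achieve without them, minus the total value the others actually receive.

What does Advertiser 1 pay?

Advertiser 1 has the highest value and receives the item.
Without Advertiser 1, the item would go to the next-highest value, 21, so the others could achieve 21.
With Advertiser 1 present and winning, the others receive nothing, so their total is 0.
Payment = 21 - 0 = 21.

21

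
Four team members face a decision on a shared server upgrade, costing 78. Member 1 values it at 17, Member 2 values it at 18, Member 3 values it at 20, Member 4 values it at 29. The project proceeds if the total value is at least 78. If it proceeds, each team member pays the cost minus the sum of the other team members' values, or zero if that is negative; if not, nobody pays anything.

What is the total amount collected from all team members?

Total value 84 ≥ cost 78, so it is built.
Member 1: others sum to 67; max(0, 78 - 67) = 11.
Member 2: others sum to 66; max(0, 78 - 66) = 12.
Member 3: others sum to 64; max(0, 78 - 64) = 14.
Member 4: others sum to 55; max(0, 78 - 55) = 23.
Total collected = 11 + 12 + 14 + 23 = 60.

60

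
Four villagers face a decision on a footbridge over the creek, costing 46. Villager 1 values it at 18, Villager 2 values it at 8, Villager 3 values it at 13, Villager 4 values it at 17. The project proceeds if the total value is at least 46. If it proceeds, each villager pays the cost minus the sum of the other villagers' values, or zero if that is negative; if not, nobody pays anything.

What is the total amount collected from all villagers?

18

Total value 56 ≥ cost 46, so it is built.
Villager 1: others sum to 38; max(0, 46 - 38) = 8.
Villager 2: others sum to 48; max(0, 46 - 48) = 0.
Villager 3: others sum to 43; max(0, 46 - 43) = 3.
Villager 4: others sum to 39; max(0, 46 - 39) = 7.
Total collected = 8 + 0 + 3 + 7 = 18.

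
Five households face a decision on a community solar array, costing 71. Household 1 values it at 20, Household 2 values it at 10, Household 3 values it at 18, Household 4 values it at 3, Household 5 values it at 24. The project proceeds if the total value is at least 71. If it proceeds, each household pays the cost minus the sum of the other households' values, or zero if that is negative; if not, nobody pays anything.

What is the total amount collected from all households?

Total value 75 ≥ cost 71, so it is built.
Household 1: others sum to 55; max(0, 71 - 55) = 16.
Household 2: others sum to 65; max(0, 71 - 65) = 6.
Household 3: others sum to 57; max(0, 71 - 57) = 14.
Household 4: others sum to 72; max(0, 71 - 72) = 0.
Household 5: others sum to 51; max(0, 71 - 51) = 20.
Total collected = 16 + 6 + 14 + 0 + 20 = 56.

56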